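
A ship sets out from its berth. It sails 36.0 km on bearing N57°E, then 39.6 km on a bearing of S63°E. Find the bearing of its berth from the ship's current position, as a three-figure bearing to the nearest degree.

269°

Leg 1 (N57°E, 36.0 km): east 36.0 sin 57° = 30.19, north 36.0 cos 57° = 19.61
Leg 2 (S63°E, 39.6 km): east 39.6 sin 117° = 35.28, north 39.6 cos 117° = -17.98
Net displacement: 65.48 east, 1.63 north. Direction back to start is (-65.48, -1.63): bearing = atan2(-65.48, -1.63) mod 360° = 268.57° ≈ 269°.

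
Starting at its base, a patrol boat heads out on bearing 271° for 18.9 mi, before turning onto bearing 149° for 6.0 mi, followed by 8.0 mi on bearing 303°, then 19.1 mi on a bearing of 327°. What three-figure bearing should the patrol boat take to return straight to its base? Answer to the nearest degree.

115°

Leg 1 (271°, 18.9 mi): east 18.9 sin 271° = -18.90, north 18.9 cos 271° = 0.33
Leg 2 (149°, 6.0 mi): east 6.0 sin 149° = 3.09, north 6.0 cos 149° = -5.14
Leg 3 (303°, 8.0 mi): east 8.0 sin 303° = -6.71, north 8.0 cos 303° = 4.36
Leg 4 (327°, 19.1 mi): east 19.1 sin 327° = -10.40, north 19.1 cos 327° = 16.02
Net displacement: -32.92 east, 15.56 north. Direction back to start is (32.92, -15.56): bearing = atan2(32.92, -15.56) mod 360° = 115.30° ≈ 115°.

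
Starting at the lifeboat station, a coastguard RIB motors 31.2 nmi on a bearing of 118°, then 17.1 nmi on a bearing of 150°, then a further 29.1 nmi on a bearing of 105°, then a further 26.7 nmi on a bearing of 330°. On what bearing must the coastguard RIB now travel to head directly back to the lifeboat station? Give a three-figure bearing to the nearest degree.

285°

Leg 1 (118°, 31.2 nmi): east 31.2 sin 118° = 27.55, north 31.2 cos 118° = -14.65
Leg 2 (150°, 17.1 nmi): east 17.1 sin 150° = 8.55, north 17.1 cos 150° = -14.81
Leg 3 (105°, 29.1 nmi): east 29.1 sin 105° = 28.11, north 29.1 cos 105° = -7.53
Leg 4 (330°, 26.7 nmi): east 26.7 sin 330° = -13.35, north 26.7 cos 330° = 23.12
Net displacement: 50.86 east, -13.87 north. Direction back to start is (-50.86, 13.87): bearing = atan2(-50.86, 13.87) mod 360° = 285.25° ≈ 285°.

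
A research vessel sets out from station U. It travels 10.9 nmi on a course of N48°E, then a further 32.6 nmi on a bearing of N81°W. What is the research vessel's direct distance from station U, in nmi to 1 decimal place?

27.1 nmi

Leg 1 (N48°E, 10.9 nmi): east 10.9 sin 48° = 8.10, north 10.9 cos 48° = 7.29
Leg 2 (N81°W, 32.6 nmi): east 32.6 sin 279° = -32.20, north 32.6 cos 279° = 5.10
Net: -24.10 east, 12.39 north. Distance = √((-24.10)² + (12.39)²) = 27.098 nmi.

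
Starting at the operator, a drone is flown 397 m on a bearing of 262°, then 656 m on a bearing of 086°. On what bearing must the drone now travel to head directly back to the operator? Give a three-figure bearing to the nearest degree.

Leg 1 (262°, 397 m): east 397 sin 262° = -393.14, north 397 cos 262° = -55.25
Leg 2 (086°, 656 m): east 656 sin 86° = 654.40, north 656 cos 86° = 45.76
Net displacement: 261.27 east, -9.49 north. Direction back to start is (-261.27, 9.49): bearing = atan2(-261.27, 9.49) mod 360° = 272.08° ≈ 272°.

272°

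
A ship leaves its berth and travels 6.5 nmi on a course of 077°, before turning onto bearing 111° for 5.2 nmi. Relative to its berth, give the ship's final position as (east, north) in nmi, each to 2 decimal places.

Leg 1 (077°, 6.5 nmi): east 6.5 sin 77° = 6.33, north 6.5 cos 77° = 1.46
Leg 2 (111°, 5.2 nmi): east 5.2 sin 111° = 4.85, north 5.2 cos 111° = -1.86
Summing: 11.19 nmi east, -0.40 nmi north → (11.19, -0.40).

(11.19, -0.40)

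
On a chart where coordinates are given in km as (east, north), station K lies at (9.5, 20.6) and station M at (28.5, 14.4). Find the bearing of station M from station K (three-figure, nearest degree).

Δeast = 28.5 − 9.5 = 19.00; Δnorth = 14.4 − 20.6 = -6.20.
Bearing = atan2(Δeast, Δnorth) mod 360° = 108.07° ≈ 108°.

108°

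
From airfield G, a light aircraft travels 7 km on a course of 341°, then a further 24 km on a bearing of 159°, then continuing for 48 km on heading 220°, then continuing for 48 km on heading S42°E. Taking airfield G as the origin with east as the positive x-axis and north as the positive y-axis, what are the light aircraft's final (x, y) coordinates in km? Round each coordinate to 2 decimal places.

Leg 1 (341°, 7 km): east 7 sin 341° = -2.28, north 7 cos 341° = 6.62
Leg 2 (159°, 24 km): east 24 sin 159° = 8.60, north 24 cos 159° = -22.41
Leg 3 (220°, 48 km): east 48 sin 220° = -30.85, north 48 cos 220° = -36.77
Leg 4 (S42°E, 48 km): east 48 sin 138° = 32.12, north 48 cos 138° = -35.67
Summing: 7.59 km east, -88.23 km north → (7.59, -88.23).

(7.59, -88.23)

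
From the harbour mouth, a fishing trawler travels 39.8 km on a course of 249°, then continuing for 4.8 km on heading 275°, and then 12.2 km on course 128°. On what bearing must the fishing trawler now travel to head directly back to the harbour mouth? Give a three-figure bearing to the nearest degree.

Leg 1 (249°, 39.8 km): east 39.8 sin 249° = -37.16, north 39.8 cos 249° = -14.26
Leg 2 (275°, 4.8 km): east 4.8 sin 275° = -4.78, north 4.8 cos 275° = 0.42
Leg 3 (128°, 12.2 km): east 12.2 sin 128° = 9.61, north 12.2 cos 128° = -7.51
Net displacement: -32.32 east, -21.36 north. Direction back to start is (32.32, 21.36): bearing = atan2(32.32, 21.36) mod 360° = 56.55° ≈ 057°.

057°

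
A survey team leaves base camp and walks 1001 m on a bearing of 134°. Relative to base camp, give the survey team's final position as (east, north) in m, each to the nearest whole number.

Leg 1 (134°, 1001 m): east 1001 sin 134° = 720.06, north 1001 cos 134° = -695.35
Summing: 720.06 m east, -695.35 m north → (720, -695).

(720, -695)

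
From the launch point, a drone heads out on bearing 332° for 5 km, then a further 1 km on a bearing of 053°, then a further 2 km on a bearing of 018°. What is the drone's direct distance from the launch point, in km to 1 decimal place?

Leg 1 (332°, 5 km): east 5 sin 332° = -2.35, north 5 cos 332° = 4.41
Leg 2 (053°, 1 km): east 1 sin 53° = 0.80, north 1 cos 53° = 0.60
Leg 3 (018°, 2 km): east 2 sin 18° = 0.62, north 2 cos 18° = 1.90
Net: -0.93 east, 6.92 north. Distance = √((-0.93)² + (6.92)²) = 6.981 km.

7.0 km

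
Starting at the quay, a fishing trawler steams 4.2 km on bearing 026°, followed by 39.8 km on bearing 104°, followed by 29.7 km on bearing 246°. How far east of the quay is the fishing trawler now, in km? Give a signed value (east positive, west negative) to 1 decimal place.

Leg 1 (026°, 4.2 km): east 4.2 sin 26° = 1.84, north 4.2 cos 26° = 3.77
Leg 2 (104°, 39.8 km): east 39.8 sin 104° = 38.62, north 39.8 cos 104° = -9.63
Leg 3 (246°, 29.7 km): east 29.7 sin 246° = -27.13, north 29.7 cos 246° = -12.08
Net east component: 13.33 km.

13.3 km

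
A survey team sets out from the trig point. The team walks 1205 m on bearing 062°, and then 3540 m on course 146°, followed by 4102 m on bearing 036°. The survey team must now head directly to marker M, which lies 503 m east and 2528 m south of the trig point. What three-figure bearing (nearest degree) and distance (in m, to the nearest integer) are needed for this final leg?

Leg 1 (062°, 1205 m): east 1205 sin 62° = 1063.95, north 1205 cos 62° = 565.71
Leg 2 (146°, 3540 m): east 3540 sin 146° = 1979.54, north 3540 cos 146° = -2934.79
Leg 3 (036°, 4102 m): east 4102 sin 36° = 2411.10, north 4102 cos 36° = 3318.59
Current position: (5454.59, 949.51). Target: (503, -2528). Remaining: Δeast = -4951.59, Δnorth = -3477.51.
Bearing = atan2(-4951.59, -3477.51) mod 360° = 234.92°; distance = √((-4951.59)² + (-3477.51)²) = 6050.728 m.

235°, 6051 m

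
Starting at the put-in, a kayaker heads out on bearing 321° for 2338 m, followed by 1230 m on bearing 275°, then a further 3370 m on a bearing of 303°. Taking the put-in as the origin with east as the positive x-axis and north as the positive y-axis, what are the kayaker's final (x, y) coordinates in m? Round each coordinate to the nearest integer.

Leg 1 (321°, 2338 m): east 2338 sin 321° = -1471.35, north 2338 cos 321° = 1816.97
Leg 2 (275°, 1230 m): east 1230 sin 275° = -1225.32, north 1230 cos 275° = 107.20
Leg 3 (303°, 3370 m): east 3370 sin 303° = -2826.32, north 3370 cos 303° = 1835.43
Summing: -5522.99 m east, 3759.60 m north → (-5523, 3760).

(-5523, 3760)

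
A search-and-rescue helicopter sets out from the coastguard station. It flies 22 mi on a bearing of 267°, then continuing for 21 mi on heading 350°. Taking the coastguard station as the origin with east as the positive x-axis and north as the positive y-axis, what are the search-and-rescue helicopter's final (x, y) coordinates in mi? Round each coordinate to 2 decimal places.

Leg 1 (267°, 22 mi): east 22 sin 267° = -21.97, north 22 cos 267° = -1.15
Leg 2 (350°, 21 mi): east 21 sin 350° = -3.65, north 21 cos 350° = 20.68
Summing: -25.62 mi east, 19.53 mi north → (-25.62, 19.53).

(-25.62, 19.53)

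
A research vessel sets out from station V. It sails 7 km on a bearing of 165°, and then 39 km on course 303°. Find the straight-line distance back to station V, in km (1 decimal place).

Leg 1 (165°, 7 km): east 7 sin 165° = 1.81, north 7 cos 165° = -6.76
Leg 2 (303°, 39 km): east 39 sin 303° = -32.71, north 39 cos 303° = 21.24
Net: -30.90 east, 14.48 north. Distance = √((-30.90)² + (14.48)²) = 34.121 km.

34.1 km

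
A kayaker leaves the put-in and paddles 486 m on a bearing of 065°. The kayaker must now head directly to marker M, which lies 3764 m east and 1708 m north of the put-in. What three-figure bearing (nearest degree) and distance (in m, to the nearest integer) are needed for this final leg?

Leg 1 (065°, 486 m): east 486 sin 65° = 440.47, north 486 cos 65° = 205.39
Current position: (440.47, 205.39). Target: (3764, 1708). Remaining: Δeast = 3323.53, Δnorth = 1502.61.
Bearing = atan2(3323.53, 1502.61) mod 360° = 65.67°; distance = √((3323.53)² + (1502.61)²) = 3647.425 m.

066°, 3647 m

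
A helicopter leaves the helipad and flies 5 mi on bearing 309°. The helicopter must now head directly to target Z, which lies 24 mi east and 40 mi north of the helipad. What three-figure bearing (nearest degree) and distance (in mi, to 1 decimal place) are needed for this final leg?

Leg 1 (309°, 5 mi): east 5 sin 309° = -3.89, north 5 cos 309° = 3.15
Current position: (-3.89, 3.15). Target: (24, 40). Remaining: Δeast = 27.89, Δnorth = 36.85.
Bearing = atan2(27.89, 36.85) mod 360° = 37.11°; distance = √((27.89)² + (36.85)²) = 46.215 mi.

037°, 46.2 mi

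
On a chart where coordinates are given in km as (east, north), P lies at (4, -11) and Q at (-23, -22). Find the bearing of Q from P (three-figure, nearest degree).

248°

Δeast = -23 − 4 = -27.00; Δnorth = -22 − -11 = -11.00.
Bearing = atan2(Δeast, Δnorth) mod 360° = 247.83° ≈ 248°.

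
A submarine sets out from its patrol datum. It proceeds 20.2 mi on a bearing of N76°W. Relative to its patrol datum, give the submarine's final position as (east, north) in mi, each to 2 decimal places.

Leg 1 (N76°W, 20.2 mi): east 20.2 sin 284° = -19.60, north 20.2 cos 284° = 4.89
Summing: -19.60 mi east, 4.89 mi north → (-19.60, 4.89).

(-19.60, 4.89)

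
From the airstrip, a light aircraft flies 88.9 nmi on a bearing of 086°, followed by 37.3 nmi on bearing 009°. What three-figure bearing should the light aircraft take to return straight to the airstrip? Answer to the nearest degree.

Leg 1 (086°, 88.9 nmi): east 88.9 sin 86° = 88.68, north 88.9 cos 86° = 6.20
Leg 2 (009°, 37.3 nmi): east 37.3 sin 9° = 5.84, north 37.3 cos 9° = 36.84
Net displacement: 94.52 east, 43.04 north. Direction back to start is (-94.52, -43.04): bearing = atan2(-94.52, -43.04) mod 360° = 245.52° ≈ 246°.

246°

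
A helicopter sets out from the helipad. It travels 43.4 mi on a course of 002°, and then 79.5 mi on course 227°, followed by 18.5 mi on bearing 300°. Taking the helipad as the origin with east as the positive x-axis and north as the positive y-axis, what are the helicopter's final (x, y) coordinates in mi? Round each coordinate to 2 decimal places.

(-72.65, -1.60)

Leg 1 (002°, 43.4 mi): east 43.4 sin 2° = 1.51, north 43.4 cos 2° = 43.37
Leg 2 (227°, 79.5 mi): east 79.5 sin 227° = -58.14, north 79.5 cos 227° = -54.22
Leg 3 (300°, 18.5 mi): east 18.5 sin 300° = -16.02, north 18.5 cos 300° = 9.25
Summing: -72.65 mi east, -1.60 mi north → (-72.65, -1.60).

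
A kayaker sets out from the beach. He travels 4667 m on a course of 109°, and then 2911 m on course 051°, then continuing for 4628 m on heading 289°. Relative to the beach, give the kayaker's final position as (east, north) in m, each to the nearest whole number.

(2299, 1819)

Leg 1 (109°, 4667 m): east 4667 sin 109° = 4412.74, north 4667 cos 109° = -1519.43
Leg 2 (051°, 2911 m): east 2911 sin 51° = 2262.27, north 2911 cos 51° = 1831.95
Leg 3 (289°, 4628 m): east 4628 sin 289° = -4375.86, north 4628 cos 289° = 1506.73
Summing: 2299.15 m east, 1819.25 m north → (2299, 1819).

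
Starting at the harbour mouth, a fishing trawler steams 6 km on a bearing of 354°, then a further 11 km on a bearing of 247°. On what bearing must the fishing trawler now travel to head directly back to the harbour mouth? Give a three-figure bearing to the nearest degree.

Leg 1 (354°, 6 km): east 6 sin 354° = -0.63, north 6 cos 354° = 5.97
Leg 2 (247°, 11 km): east 11 sin 247° = -10.13, north 11 cos 247° = -4.30
Net displacement: -10.75 east, 1.67 north. Direction back to start is (10.75, -1.67): bearing = atan2(10.75, -1.67) mod 360° = 98.82° ≈ 099°.

099°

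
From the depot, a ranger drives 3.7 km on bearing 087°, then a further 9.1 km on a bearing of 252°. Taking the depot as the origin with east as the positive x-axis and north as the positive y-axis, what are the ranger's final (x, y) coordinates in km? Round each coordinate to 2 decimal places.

Leg 1 (087°, 3.7 km): east 3.7 sin 87° = 3.69, north 3.7 cos 87° = 0.19
Leg 2 (252°, 9.1 km): east 9.1 sin 252° = -8.65, north 9.1 cos 252° = -2.81
Summing: -4.96 km east, -2.62 km north → (-4.96, -2.62).

(-4.96, -2.62)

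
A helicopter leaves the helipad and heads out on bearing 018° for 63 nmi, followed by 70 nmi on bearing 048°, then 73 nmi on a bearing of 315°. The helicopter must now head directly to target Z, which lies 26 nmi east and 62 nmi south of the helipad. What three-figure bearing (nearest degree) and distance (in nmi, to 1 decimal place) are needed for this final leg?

Leg 1 (018°, 63 nmi): east 63 sin 18° = 19.47, north 63 cos 18° = 59.92
Leg 2 (048°, 70 nmi): east 70 sin 48° = 52.02, north 70 cos 48° = 46.84
Leg 3 (315°, 73 nmi): east 73 sin 315° = -51.62, north 73 cos 315° = 51.62
Current position: (19.87, 158.37). Target: (26, -62). Remaining: Δeast = 6.13, Δnorth = -220.37.
Bearing = atan2(6.13, -220.37) mod 360° = 178.41°; distance = √((6.13)² + (-220.37)²) = 220.460 nmi.

178°, 220.5 nmi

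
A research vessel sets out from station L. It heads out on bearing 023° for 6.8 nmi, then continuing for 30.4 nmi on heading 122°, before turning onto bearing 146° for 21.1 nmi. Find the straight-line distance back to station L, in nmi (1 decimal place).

48.6 nmi

Leg 1 (023°, 6.8 nmi): east 6.8 sin 23° = 2.66, north 6.8 cos 23° = 6.26
Leg 2 (122°, 30.4 nmi): east 30.4 sin 122° = 25.78, north 30.4 cos 122° = -16.11
Leg 3 (146°, 21.1 nmi): east 21.1 sin 146° = 11.80, north 21.1 cos 146° = -17.49
Net: 40.24 east, -27.34 north. Distance = √((40.24)² + (-27.34)²) = 48.648 nmi.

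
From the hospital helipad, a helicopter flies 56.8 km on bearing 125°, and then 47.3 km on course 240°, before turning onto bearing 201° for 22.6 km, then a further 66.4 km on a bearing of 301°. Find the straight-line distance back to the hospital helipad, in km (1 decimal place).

73.4 km

Leg 1 (125°, 56.8 km): east 56.8 sin 125° = 46.53, north 56.8 cos 125° = -32.58
Leg 2 (240°, 47.3 km): east 47.3 sin 240° = -40.96, north 47.3 cos 240° = -23.65
Leg 3 (201°, 22.6 km): east 22.6 sin 201° = -8.10, north 22.6 cos 201° = -21.10
Leg 4 (301°, 66.4 km): east 66.4 sin 301° = -56.92, north 66.4 cos 301° = 34.20
Net: -59.45 east, -43.13 north. Distance = √((-59.45)² + (-43.13)²) = 73.447 km.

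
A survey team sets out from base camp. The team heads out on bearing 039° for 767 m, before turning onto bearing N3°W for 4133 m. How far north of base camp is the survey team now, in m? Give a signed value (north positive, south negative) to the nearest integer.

Leg 1 (039°, 767 m): east 767 sin 39° = 482.69, north 767 cos 39° = 596.07
Leg 2 (N3°W, 4133 m): east 4133 sin 357° = -216.30, north 4133 cos 357° = 4127.34
Net north component: 4723.41 m.

4723 m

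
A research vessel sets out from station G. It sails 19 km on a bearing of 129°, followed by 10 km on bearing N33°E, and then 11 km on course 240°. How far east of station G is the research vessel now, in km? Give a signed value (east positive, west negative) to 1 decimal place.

Leg 1 (129°, 19 km): east 19 sin 129° = 14.77, north 19 cos 129° = -11.96
Leg 2 (N33°E, 10 km): east 10 sin 33° = 5.45, north 10 cos 33° = 8.39
Leg 3 (240°, 11 km): east 11 sin 240° = -9.53, north 11 cos 240° = -5.50
Net east component: 10.69 km.

10.7 km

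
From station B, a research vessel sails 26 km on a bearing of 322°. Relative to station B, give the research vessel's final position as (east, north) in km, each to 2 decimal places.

(-16.01, 20.49)

Leg 1 (322°, 26 km): east 26 sin 322° = -16.01, north 26 cos 322° = 20.49
Summing: -16.01 km east, 20.49 km north → (-16.01, 20.49).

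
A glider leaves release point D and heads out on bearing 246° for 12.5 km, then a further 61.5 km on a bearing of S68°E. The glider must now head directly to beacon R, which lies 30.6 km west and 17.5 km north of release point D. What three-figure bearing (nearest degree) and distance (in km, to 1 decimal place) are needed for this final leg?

Leg 1 (246°, 12.5 km): east 12.5 sin 246° = -11.42, north 12.5 cos 246° = -5.08
Leg 2 (S68°E, 61.5 km): east 61.5 sin 112° = 57.02, north 61.5 cos 112° = -23.04
Current position: (45.60, -28.12). Target: (-30.6, 17.5). Remaining: Δeast = -76.20, Δnorth = 45.62.
Bearing = atan2(-76.20, 45.62) mod 360° = 300.91°; distance = √((-76.20)² + (45.62)²) = 88.816 km.

301°, 88.8 km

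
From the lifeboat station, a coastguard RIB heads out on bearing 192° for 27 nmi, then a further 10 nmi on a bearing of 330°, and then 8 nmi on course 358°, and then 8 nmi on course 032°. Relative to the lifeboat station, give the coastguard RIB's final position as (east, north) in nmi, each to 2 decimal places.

Leg 1 (192°, 27 nmi): east 27 sin 192° = -5.61, north 27 cos 192° = -26.41
Leg 2 (330°, 10 nmi): east 10 sin 330° = -5.00, north 10 cos 330° = 8.66
Leg 3 (358°, 8 nmi): east 8 sin 358° = -0.28, north 8 cos 358° = 8.00
Leg 4 (032°, 8 nmi): east 8 sin 32° = 4.24, north 8 cos 32° = 6.78
Summing: -6.65 nmi east, -2.97 nmi north → (-6.65, -2.97).

(-6.65, -2.97)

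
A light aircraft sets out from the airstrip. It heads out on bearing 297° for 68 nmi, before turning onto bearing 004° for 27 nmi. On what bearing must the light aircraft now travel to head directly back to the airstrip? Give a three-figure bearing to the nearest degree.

Leg 1 (297°, 68 nmi): east 68 sin 297° = -60.59, north 68 cos 297° = 30.87
Leg 2 (004°, 27 nmi): east 27 sin 4° = 1.88, north 27 cos 4° = 26.93
Net displacement: -58.71 east, 57.81 north. Direction back to start is (58.71, -57.81): bearing = atan2(58.71, -57.81) mod 360° = 134.56° ≈ 135°.

135°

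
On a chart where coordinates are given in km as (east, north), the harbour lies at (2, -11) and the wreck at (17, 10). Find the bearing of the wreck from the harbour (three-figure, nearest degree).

Δeast = 17 − 2 = 15.00; Δnorth = 10 − -11 = 21.00.
Bearing = atan2(Δeast, Δnorth) mod 360° = 35.54° ≈ 036°.

036°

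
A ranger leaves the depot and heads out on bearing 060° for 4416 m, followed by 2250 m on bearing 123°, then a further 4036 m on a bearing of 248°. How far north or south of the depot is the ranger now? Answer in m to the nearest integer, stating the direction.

529 m south

Leg 1 (060°, 4416 m): east 4416 sin 60° = 3824.37, north 4416 cos 60° = 2208.00
Leg 2 (123°, 2250 m): east 2250 sin 123° = 1887.01, north 2250 cos 123° = -1225.44
Leg 3 (248°, 4036 m): east 4036 sin 248° = -3742.11, north 4036 cos 248° = -1511.91
Net north component: -529.35 m.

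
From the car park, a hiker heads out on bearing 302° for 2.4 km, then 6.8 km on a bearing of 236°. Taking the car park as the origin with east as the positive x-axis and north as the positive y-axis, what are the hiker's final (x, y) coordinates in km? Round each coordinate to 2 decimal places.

(-7.67, -2.53)

Leg 1 (302°, 2.4 km): east 2.4 sin 302° = -2.04, north 2.4 cos 302° = 1.27
Leg 2 (236°, 6.8 km): east 6.8 sin 236° = -5.64, north 6.8 cos 236° = -3.80
Summing: -7.67 km east, -2.53 km north → (-7.67, -2.53).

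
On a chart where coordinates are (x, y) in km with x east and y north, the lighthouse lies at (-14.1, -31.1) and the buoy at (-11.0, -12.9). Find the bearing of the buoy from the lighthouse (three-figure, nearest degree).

Δeast = -11.0 − -14.1 = 3.10; Δnorth = -12.9 − -31.1 = 18.20.
Bearing = atan2(Δeast, Δnorth) mod 360° = 9.67° ≈ 010°.

010°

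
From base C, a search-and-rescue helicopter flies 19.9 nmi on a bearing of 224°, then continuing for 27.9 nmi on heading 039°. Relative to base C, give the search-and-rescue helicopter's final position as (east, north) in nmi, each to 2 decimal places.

(3.73, 7.37)

Leg 1 (224°, 19.9 nmi): east 19.9 sin 224° = -13.82, north 19.9 cos 224° = -14.31
Leg 2 (039°, 27.9 nmi): east 27.9 sin 39° = 17.56, north 27.9 cos 39° = 21.68
Summing: 3.73 nmi east, 7.37 nmi north → (3.73, 7.37).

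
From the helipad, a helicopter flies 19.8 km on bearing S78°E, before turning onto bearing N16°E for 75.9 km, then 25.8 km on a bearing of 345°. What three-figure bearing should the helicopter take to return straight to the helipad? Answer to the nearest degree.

Leg 1 (S78°E, 19.8 km): east 19.8 sin 102° = 19.37, north 19.8 cos 102° = -4.12
Leg 2 (N16°E, 75.9 km): east 75.9 sin 16° = 20.92, north 75.9 cos 16° = 72.96
Leg 3 (345°, 25.8 km): east 25.8 sin 345° = -6.68, north 25.8 cos 345° = 24.92
Net displacement: 33.61 east, 93.76 north. Direction back to start is (-33.61, -93.76): bearing = atan2(-33.61, -93.76) mod 360° = 199.72° ≈ 200°.

200°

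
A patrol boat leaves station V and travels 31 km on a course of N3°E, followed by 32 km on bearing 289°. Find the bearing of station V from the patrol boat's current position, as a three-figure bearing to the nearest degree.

Leg 1 (N3°E, 31 km): east 31 sin 3° = 1.62, north 31 cos 3° = 30.96
Leg 2 (289°, 32 km): east 32 sin 289° = -30.26, north 32 cos 289° = 10.42
Net displacement: -28.63 east, 41.38 north. Direction back to start is (28.63, -41.38): bearing = atan2(28.63, -41.38) mod 360° = 145.31° ≈ 145°.

145°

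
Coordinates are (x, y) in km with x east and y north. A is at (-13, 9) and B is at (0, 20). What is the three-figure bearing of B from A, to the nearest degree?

Δeast = 0 − -13 = 13.00; Δnorth = 20 − 9 = 11.00.
Bearing = atan2(Δeast, Δnorth) mod 360° = 49.76° ≈ 050°.

050°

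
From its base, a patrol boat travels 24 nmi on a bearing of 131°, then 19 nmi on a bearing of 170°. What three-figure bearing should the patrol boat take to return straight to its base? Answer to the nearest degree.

Leg 1 (131°, 24 nmi): east 24 sin 131° = 18.11, north 24 cos 131° = -15.75
Leg 2 (170°, 19 nmi): east 19 sin 170° = 3.30, north 19 cos 170° = -18.71
Net displacement: 21.41 east, -34.46 north. Direction back to start is (-21.41, 34.46): bearing = atan2(-21.41, 34.46) mod 360° = 328.14° ≈ 328°.

328°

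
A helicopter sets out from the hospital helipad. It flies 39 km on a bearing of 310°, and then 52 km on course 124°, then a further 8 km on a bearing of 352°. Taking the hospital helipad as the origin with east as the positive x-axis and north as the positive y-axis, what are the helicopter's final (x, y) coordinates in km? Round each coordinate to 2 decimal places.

Leg 1 (310°, 39 km): east 39 sin 310° = -29.88, north 39 cos 310° = 25.07
Leg 2 (124°, 52 km): east 52 sin 124° = 43.11, north 52 cos 124° = -29.08
Leg 3 (352°, 8 km): east 8 sin 352° = -1.11, north 8 cos 352° = 7.92
Summing: 12.12 km east, 3.91 km north → (12.12, 3.91).

(12.12, 3.91)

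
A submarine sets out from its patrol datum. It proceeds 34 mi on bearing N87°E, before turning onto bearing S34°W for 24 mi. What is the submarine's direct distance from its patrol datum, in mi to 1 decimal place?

Leg 1 (N87°E, 34 mi): east 34 sin 87° = 33.95, north 34 cos 87° = 1.78
Leg 2 (S34°W, 24 mi): east 24 sin 214° = -13.42, north 24 cos 214° = -19.90
Net: 20.53 east, -18.12 north. Distance = √((20.53)² + (-18.12)²) = 27.383 mi.

27.4 mi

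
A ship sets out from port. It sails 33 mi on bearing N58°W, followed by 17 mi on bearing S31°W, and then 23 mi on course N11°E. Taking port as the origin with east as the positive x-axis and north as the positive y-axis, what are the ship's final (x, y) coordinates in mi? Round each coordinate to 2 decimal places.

(-32.35, 25.49)

Leg 1 (N58°W, 33 mi): east 33 sin 302° = -27.99, north 33 cos 302° = 17.49
Leg 2 (S31°W, 17 mi): east 17 sin 211° = -8.76, north 17 cos 211° = -14.57
Leg 3 (N11°E, 23 mi): east 23 sin 11° = 4.39, north 23 cos 11° = 22.58
Summing: -32.35 mi east, 25.49 mi north → (-32.35, 25.49).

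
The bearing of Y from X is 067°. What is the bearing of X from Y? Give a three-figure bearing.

Back-bearing = 067° + 180° = 247°.

247°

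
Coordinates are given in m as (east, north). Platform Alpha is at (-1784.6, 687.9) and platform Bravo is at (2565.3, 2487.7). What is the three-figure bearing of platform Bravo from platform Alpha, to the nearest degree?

Δeast = 2565.3 − -1784.6 = 4349.90; Δnorth = 2487.7 − 687.9 = 1799.80.
Bearing = atan2(Δeast, Δnorth) mod 360° = 67.52° ≈ 068°.

068°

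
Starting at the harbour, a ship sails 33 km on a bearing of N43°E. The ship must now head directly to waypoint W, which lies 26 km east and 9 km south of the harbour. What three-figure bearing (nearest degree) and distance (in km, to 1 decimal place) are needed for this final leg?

174°, 33.3 km

Leg 1 (N43°E, 33 km): east 33 sin 43° = 22.51, north 33 cos 43° = 24.13
Current position: (22.51, 24.13). Target: (26, -9). Remaining: Δeast = 3.49, Δnorth = -33.13.
Bearing = atan2(3.49, -33.13) mod 360° = 173.98°; distance = √((3.49)² + (-33.13)²) = 33.318 km.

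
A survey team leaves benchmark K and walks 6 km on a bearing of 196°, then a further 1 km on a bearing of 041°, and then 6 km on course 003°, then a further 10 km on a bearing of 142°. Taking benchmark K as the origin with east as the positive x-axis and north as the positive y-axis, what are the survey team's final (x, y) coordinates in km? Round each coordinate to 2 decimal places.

Leg 1 (196°, 6 km): east 6 sin 196° = -1.65, north 6 cos 196° = -5.77
Leg 2 (041°, 1 km): east 1 sin 41° = 0.66, north 1 cos 41° = 0.75
Leg 3 (003°, 6 km): east 6 sin 3° = 0.31, north 6 cos 3° = 5.99
Leg 4 (142°, 10 km): east 10 sin 142° = 6.16, north 10 cos 142° = -7.88
Summing: 5.47 km east, -6.90 km north → (5.47, -6.90).

(5.47, -6.90)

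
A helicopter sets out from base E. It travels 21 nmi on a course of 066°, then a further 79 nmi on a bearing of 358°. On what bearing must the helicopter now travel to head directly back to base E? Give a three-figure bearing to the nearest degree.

191°

Leg 1 (066°, 21 nmi): east 21 sin 66° = 19.18, north 21 cos 66° = 8.54
Leg 2 (358°, 79 nmi): east 79 sin 358° = -2.76, north 79 cos 358° = 78.95
Net displacement: 16.43 east, 87.49 north. Direction back to start is (-16.43, -87.49): bearing = atan2(-16.43, -87.49) mod 360° = 190.63° ≈ 191°.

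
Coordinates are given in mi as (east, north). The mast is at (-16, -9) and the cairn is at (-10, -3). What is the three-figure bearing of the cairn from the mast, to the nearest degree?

Δeast = -10 − -16 = 6.00; Δnorth = -3 − -9 = 6.00.
Bearing = atan2(Δeast, Δnorth) mod 360° = 45.00° ≈ 045°.

045°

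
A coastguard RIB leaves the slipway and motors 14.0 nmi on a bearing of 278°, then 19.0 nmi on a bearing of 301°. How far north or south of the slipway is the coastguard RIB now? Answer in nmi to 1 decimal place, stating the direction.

Leg 1 (278°, 14.0 nmi): east 14.0 sin 278° = -13.86, north 14.0 cos 278° = 1.95
Leg 2 (301°, 19.0 nmi): east 19.0 sin 301° = -16.29, north 19.0 cos 301° = 9.79
Net north component: 11.73 nmi.

11.7 nmi north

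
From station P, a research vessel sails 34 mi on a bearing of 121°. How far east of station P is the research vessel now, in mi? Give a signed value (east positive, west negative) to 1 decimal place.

29.1 mi

Leg 1 (121°, 34 mi): east 34 sin 121° = 29.14, north 34 cos 121° = -17.51
Net east component: 29.14 mi.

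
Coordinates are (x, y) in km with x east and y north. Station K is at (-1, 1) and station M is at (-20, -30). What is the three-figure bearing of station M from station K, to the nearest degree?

212°

Δeast = -20 − -1 = -19.00; Δnorth = -30 − 1 = -31.00.
Bearing = atan2(Δeast, Δnorth) mod 360° = 211.50° ≈ 212°.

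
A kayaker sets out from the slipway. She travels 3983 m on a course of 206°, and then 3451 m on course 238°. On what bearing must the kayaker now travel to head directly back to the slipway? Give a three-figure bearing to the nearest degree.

Leg 1 (206°, 3983 m): east 3983 sin 206° = -1746.03, north 3983 cos 206° = -3579.90
Leg 2 (238°, 3451 m): east 3451 sin 238° = -2926.61, north 3451 cos 238° = -1828.75
Net displacement: -4672.65 east, -5408.65 north. Direction back to start is (4672.65, 5408.65): bearing = atan2(4672.65, 5408.65) mod 360° = 40.82° ≈ 041°.

041°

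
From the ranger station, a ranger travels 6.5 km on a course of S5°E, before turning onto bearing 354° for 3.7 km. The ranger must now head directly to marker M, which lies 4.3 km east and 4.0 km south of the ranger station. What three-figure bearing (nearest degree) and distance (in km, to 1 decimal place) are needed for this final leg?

106°, 4.3 km

Leg 1 (S5°E, 6.5 km): east 6.5 sin 175° = 0.57, north 6.5 cos 175° = -6.48
Leg 2 (354°, 3.7 km): east 3.7 sin 354° = -0.39, north 3.7 cos 354° = 3.68
Current position: (0.18, -2.80). Target: (4.3, -4.0). Remaining: Δeast = 4.12, Δnorth = -1.20.
Bearing = atan2(4.12, -1.20) mod 360° = 106.30°; distance = √((4.12)² + (-1.20)²) = 4.293 km.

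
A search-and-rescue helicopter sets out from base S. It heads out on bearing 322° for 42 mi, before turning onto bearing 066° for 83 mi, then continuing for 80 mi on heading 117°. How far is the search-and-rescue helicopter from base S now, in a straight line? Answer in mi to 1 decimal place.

125.0 mi

Leg 1 (322°, 42 mi): east 42 sin 322° = -25.86, north 42 cos 322° = 33.10
Leg 2 (066°, 83 mi): east 83 sin 66° = 75.82, north 83 cos 66° = 33.76
Leg 3 (117°, 80 mi): east 80 sin 117° = 71.28, north 80 cos 117° = -36.32
Net: 121.25 east, 30.54 north. Distance = √((121.25)² + (30.54)²) = 125.033 mi.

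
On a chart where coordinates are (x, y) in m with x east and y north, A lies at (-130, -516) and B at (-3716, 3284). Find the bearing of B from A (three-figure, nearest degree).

317°

Δeast = -3716 − -130 = -3586.00; Δnorth = 3284 − -516 = 3800.00.
Bearing = atan2(Δeast, Δnorth) mod 360° = 316.66° ≈ 317°.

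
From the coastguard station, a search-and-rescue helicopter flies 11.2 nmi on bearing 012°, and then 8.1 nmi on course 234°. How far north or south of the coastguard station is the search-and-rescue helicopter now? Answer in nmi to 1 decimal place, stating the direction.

6.2 nmi north

Leg 1 (012°, 11.2 nmi): east 11.2 sin 12° = 2.33, north 11.2 cos 12° = 10.96
Leg 2 (234°, 8.1 nmi): east 8.1 sin 234° = -6.55, north 8.1 cos 234° = -4.76
Net north component: 6.19 nmi.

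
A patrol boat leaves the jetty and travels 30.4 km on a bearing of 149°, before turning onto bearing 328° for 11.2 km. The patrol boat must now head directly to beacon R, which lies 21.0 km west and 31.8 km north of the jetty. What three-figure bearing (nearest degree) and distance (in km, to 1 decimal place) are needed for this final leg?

Leg 1 (149°, 30.4 km): east 30.4 sin 149° = 15.66, north 30.4 cos 149° = -26.06
Leg 2 (328°, 11.2 km): east 11.2 sin 328° = -5.94, north 11.2 cos 328° = 9.50
Current position: (9.72, -16.56). Target: (-21.0, 31.8). Remaining: Δeast = -30.72, Δnorth = 48.36.
Bearing = atan2(-30.72, 48.36) mod 360° = 327.57°; distance = √((-30.72)² + (48.36)²) = 57.293 km.

328°, 57.3 km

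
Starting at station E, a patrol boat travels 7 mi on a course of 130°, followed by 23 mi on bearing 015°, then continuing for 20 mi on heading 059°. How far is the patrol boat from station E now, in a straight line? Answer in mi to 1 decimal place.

39.9 mi

Leg 1 (130°, 7 mi): east 7 sin 130° = 5.36, north 7 cos 130° = -4.50
Leg 2 (015°, 23 mi): east 23 sin 15° = 5.95, north 23 cos 15° = 22.22
Leg 3 (059°, 20 mi): east 20 sin 59° = 17.14, north 20 cos 59° = 10.30
Net: 28.46 east, 28.02 north. Distance = √((28.46)² + (28.02)²) = 39.936 mi.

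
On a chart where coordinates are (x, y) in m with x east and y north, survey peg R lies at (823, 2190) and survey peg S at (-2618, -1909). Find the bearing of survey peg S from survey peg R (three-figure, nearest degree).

220°

Δeast = -2618 − 823 = -3441.00; Δnorth = -1909 − 2190 = -4099.00.
Bearing = atan2(Δeast, Δnorth) mod 360° = 220.01° ≈ 220°.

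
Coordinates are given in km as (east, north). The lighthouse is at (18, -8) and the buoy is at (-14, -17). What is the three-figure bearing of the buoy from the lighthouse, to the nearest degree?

Δeast = -14 − 18 = -32.00; Δnorth = -17 − -8 = -9.00.
Bearing = atan2(Δeast, Δnorth) mod 360° = 254.29° ≈ 254°.

254°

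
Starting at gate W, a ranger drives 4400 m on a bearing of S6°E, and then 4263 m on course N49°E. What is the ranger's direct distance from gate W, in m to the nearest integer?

4002 m

Leg 1 (S6°E, 4400 m): east 4400 sin 174° = 459.93, north 4400 cos 174° = -4375.90
Leg 2 (N49°E, 4263 m): east 4263 sin 49° = 3217.33, north 4263 cos 49° = 2796.78
Net: 3677.25 east, -1579.12 north. Distance = √((3677.25)² + (-1579.12)²) = 4001.974 m.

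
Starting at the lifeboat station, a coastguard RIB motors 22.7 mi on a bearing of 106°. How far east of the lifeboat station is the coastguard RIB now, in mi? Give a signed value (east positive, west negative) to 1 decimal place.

Leg 1 (106°, 22.7 mi): east 22.7 sin 106° = 21.82, north 22.7 cos 106° = -6.26
Net east component: 21.82 mi.

21.8 mi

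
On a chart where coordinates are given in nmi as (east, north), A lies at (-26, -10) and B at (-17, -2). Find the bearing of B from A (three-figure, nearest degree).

048°

Δeast = -17 − -26 = 9.00; Δnorth = -2 − -10 = 8.00.
Bearing = atan2(Δeast, Δnorth) mod 360° = 48.37° ≈ 048°.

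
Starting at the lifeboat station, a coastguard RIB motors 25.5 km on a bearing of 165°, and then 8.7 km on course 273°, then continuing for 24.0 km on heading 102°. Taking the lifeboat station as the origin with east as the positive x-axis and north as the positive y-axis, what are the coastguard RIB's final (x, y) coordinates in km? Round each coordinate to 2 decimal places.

(21.39, -29.17)

Leg 1 (165°, 25.5 km): east 25.5 sin 165° = 6.60, north 25.5 cos 165° = -24.63
Leg 2 (273°, 8.7 km): east 8.7 sin 273° = -8.69, north 8.7 cos 273° = 0.46
Leg 3 (102°, 24.0 km): east 24.0 sin 102° = 23.48, north 24.0 cos 102° = -4.99
Summing: 21.39 km east, -29.17 km north → (21.39, -29.17).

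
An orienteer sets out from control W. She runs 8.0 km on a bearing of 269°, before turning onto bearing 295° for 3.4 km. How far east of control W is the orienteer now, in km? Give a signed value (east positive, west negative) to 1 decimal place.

Leg 1 (269°, 8.0 km): east 8.0 sin 269° = -8.00, north 8.0 cos 269° = -0.14
Leg 2 (295°, 3.4 km): east 3.4 sin 295° = -3.08, north 3.4 cos 295° = 1.44
Net east component: -11.08 km.

-11.1 km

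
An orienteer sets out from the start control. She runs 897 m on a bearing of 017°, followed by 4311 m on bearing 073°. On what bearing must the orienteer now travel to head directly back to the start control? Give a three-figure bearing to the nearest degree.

Leg 1 (017°, 897 m): east 897 sin 17° = 262.26, north 897 cos 17° = 857.81
Leg 2 (073°, 4311 m): east 4311 sin 73° = 4122.63, north 4311 cos 73° = 1260.41
Net displacement: 4384.89 east, 2118.22 north. Direction back to start is (-4384.89, -2118.22): bearing = atan2(-4384.89, -2118.22) mod 360° = 244.22° ≈ 244°.

244°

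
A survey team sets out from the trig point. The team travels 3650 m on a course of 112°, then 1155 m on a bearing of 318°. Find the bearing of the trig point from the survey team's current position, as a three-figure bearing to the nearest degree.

Leg 1 (112°, 3650 m): east 3650 sin 112° = 3384.22, north 3650 cos 112° = -1367.31
Leg 2 (318°, 1155 m): east 1155 sin 318° = -772.85, north 1155 cos 318° = 858.33
Net displacement: 2611.38 east, -508.98 north. Direction back to start is (-2611.38, 508.98): bearing = atan2(-2611.38, 508.98) mod 360° = 281.03° ≈ 281°.

281°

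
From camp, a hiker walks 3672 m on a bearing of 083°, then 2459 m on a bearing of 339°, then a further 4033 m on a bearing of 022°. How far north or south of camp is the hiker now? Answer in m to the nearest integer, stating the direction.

6483 m north

Leg 1 (083°, 3672 m): east 3672 sin 83° = 3644.63, north 3672 cos 83° = 447.50
Leg 2 (339°, 2459 m): east 2459 sin 339° = -881.23, north 2459 cos 339° = 2295.67
Leg 3 (022°, 4033 m): east 4033 sin 22° = 1510.79, north 4033 cos 22° = 3739.33
Net north component: 6482.51 m.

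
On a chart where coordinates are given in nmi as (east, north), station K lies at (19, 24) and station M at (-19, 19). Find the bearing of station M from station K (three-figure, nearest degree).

263°

Δeast = -19 − 19 = -38.00; Δnorth = 19 − 24 = -5.00.
Bearing = atan2(Δeast, Δnorth) mod 360° = 262.50° ≈ 263°.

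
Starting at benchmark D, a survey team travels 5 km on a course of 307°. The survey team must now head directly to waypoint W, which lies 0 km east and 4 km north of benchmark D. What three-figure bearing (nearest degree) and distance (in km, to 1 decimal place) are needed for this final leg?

Leg 1 (307°, 5 km): east 5 sin 307° = -3.99, north 5 cos 307° = 3.01
Current position: (-3.99, 3.01). Target: (0, 4). Remaining: Δeast = 3.99, Δnorth = 0.99.
Bearing = atan2(3.99, 0.99) mod 360° = 76.06°; distance = √((3.99)² + (0.99)²) = 4.114 km.

076°, 4.1 km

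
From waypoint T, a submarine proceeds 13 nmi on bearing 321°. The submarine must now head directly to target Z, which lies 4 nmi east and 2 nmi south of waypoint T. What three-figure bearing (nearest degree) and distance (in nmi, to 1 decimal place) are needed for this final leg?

Leg 1 (321°, 13 nmi): east 13 sin 321° = -8.18, north 13 cos 321° = 10.10
Current position: (-8.18, 10.10). Target: (4, -2). Remaining: Δeast = 12.18, Δnorth = -12.10.
Bearing = atan2(12.18, -12.10) mod 360° = 134.82°; distance = √((12.18)² + (-12.10)²) = 17.172 nmi.

135°, 17.2 nmi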